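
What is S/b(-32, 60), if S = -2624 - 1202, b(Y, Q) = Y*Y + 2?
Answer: -1913/513 ≈ -3.7290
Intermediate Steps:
b(Y, Q) = 2 + Y² (b(Y, Q) = Y² + 2 = 2 + Y²)
S = -3826
S/b(-32, 60) = -3826/(2 + (-32)²) = -3826/(2 + 1024) = -3826/1026 = -3826*1/1026 = -1913/513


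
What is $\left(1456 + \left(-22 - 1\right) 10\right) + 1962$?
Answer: $3188$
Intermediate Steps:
$\left(1456 + \left(-22 - 1\right) 10\right) + 1962 = \left(1456 - 230\right) + 1962 = 1226 + 1962 = 3188$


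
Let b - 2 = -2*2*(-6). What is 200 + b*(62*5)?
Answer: 8260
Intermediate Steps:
b = 26 (b = 2 - 2*2*(-6) = 2 - 4*(-6) = 2 + 24 = 26)
200 + b*(62*5) = 200 + 26*(62*5) = 200 + 26*310 = 200 + 8060 = 8260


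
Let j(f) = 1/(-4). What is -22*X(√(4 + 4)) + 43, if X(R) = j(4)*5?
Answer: 141/2 ≈ 70.500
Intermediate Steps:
j(f) = -¼
X(R) = -5/4 (X(R) = -¼*5 = -5/4)
-22*X(√(4 + 4)) + 43 = -22*(-5/4) + 43 = 55/2 + 43 = 141/2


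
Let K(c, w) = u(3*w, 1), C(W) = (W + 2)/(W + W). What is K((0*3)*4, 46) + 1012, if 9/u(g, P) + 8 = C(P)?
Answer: 13138/13 ≈ 1010.6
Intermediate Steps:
C(W) = (2 + W)/(2*W) (C(W) = (2 + W)/((2*W)) = (2 + W)*(1/(2*W)) = (2 + W)/(2*W))
u(g, P) = 9/(-8 + (2 + P)/(2*P))
K(c, w) = -18/13 (K(c, w) = -18*1/(-2 + 15*1) = -18*1/(-2 + 15) = -18*1/13 = -18*1*1/13 = -18/13)
K((0*3)*4, 46) + 1012 = -18/13 + 1012 = 13138/13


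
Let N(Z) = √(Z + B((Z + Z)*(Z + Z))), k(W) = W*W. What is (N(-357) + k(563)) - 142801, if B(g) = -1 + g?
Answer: 174168 + √509438 ≈ 1.7488e+5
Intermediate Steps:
k(W) = W²
N(Z) = √(-1 + Z + 4*Z²) (N(Z) = √(Z + (-1 + (Z + Z)*(Z + Z))) = √(Z + (-1 + (2*Z)*(2*Z))) = √(Z + (-1 + 4*Z²)) = √(-1 + Z + 4*Z²))
(N(-357) + k(563)) - 142801 = (√(-1 - 357 + 4*(-357)²) + 563²) - 142801 = (√(-1 - 357 + 4*127449) + 316969) - 142801 = (√(-1 - 357 + 509796) + 316969) - 142801 = (√509438 + 316969) - 142801 = (316969 + √509438) - 142801 = 174168 + √509438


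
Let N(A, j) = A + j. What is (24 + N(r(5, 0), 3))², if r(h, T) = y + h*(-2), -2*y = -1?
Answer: 1225/4 ≈ 306.25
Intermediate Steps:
y = ½ (y = -½*(-1) = ½ ≈ 0.50000)
r(h, T) = ½ - 2*h (r(h, T) = ½ + h*(-2) = ½ - 2*h)
(24 + N(r(5, 0), 3))² = (24 + ((½ - 2*5) + 3))² = (24 + ((½ - 10) + 3))² = (24 + (-19/2 + 3))² = (24 - 13/2)² = (35/2)² = 1225/4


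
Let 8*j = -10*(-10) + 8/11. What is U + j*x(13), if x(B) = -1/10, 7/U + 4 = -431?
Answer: -24407/19140 ≈ -1.2752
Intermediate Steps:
U = -7/435 (U = 7/(-4 - 431) = 7/(-435) = 7*(-1/435) = -7/435 ≈ -0.016092)
j = 277/22 (j = (-10*(-10) + 8/11)/8 = (100 + 8*(1/11))/8 = (100 + 8/11)/8 = (⅛)*(1108/11) = 277/22 ≈ 12.591)
x(B) = -⅒ (x(B) = -1*⅒ = -⅒)
U + j*x(13) = -7/435 + (277/22)*(-⅒) = -7/435 - 277/220 = -24407/19140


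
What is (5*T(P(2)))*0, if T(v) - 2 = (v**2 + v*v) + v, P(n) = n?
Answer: 0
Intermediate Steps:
T(v) = 2 + v + 2*v**2 (T(v) = 2 + ((v**2 + v*v) + v) = 2 + ((v**2 + v**2) + v) = 2 + (2*v**2 + v) = 2 + (v + 2*v**2) = 2 + v + 2*v**2)
(5*T(P(2)))*0 = (5*(2 + 2 + 2*2**2))*0 = (5*(2 + 2 + 2*4))*0 = (5*(2 + 2 + 8))*0 = (5*12)*0 = 60*0 = 0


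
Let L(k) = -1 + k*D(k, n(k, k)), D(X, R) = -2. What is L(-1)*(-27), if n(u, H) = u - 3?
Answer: -27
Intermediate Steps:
n(u, H) = -3 + u
L(k) = -1 - 2*k (L(k) = -1 + k*(-2) = -1 - 2*k)
L(-1)*(-27) = (-1 - 2*(-1))*(-27) = (-1 + 2)*(-27) = 1*(-27) = -27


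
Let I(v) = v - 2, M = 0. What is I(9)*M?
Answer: 0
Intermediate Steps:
I(v) = -2 + v
I(9)*M = (-2 + 9)*0 = 7*0 = 0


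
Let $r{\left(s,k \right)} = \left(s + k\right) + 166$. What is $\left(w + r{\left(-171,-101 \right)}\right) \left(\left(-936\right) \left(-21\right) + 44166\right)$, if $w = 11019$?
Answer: $696489486$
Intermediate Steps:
$r{\left(s,k \right)} = 166 + k + s$ ($r{\left(s,k \right)} = \left(k + s\right) + 166 = 166 + k + s$)
$\left(w + r{\left(-171,-101 \right)}\right) \left(\left(-936\right) \left(-21\right) + 44166\right) = \left(11019 - 106\right) \left(\left(-936\right) \left(-21\right) + 44166\right) = \left(11019 - 106\right) \left(19656 + 44166\right) = 10913 \cdot 63822 = 696489486$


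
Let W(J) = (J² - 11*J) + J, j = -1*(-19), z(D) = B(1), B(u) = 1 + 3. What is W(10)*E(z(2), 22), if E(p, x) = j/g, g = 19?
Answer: 0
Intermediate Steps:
B(u) = 4
z(D) = 4
j = 19
E(p, x) = 1 (E(p, x) = 19/19 = 19*(1/19) = 1)
W(J) = J² - 10*J
W(10)*E(z(2), 22) = (10*(-10 + 10))*1 = (10*0)*1 = 0*1 = 0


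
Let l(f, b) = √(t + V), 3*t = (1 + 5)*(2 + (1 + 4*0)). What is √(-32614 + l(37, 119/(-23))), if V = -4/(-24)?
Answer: √(-1174104 + 6*√222)/6 ≈ 180.59*I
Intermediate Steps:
V = ⅙ (V = -4*(-1/24) = ⅙ ≈ 0.16667)
t = 6 (t = ((1 + 5)*(2 + (1 + 4*0)))/3 = (6*(2 + (1 + 0)))/3 = (6*(2 + 1))/3 = (6*3)/3 = (⅓)*18 = 6)
l(f, b) = √222/6 (l(f, b) = √(6 + ⅙) = √(37/6) = √222/6)
√(-32614 + l(37, 119/(-23))) = √(-32614 + √222/6)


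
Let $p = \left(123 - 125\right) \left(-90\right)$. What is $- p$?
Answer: $-180$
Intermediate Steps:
$p = 180$ ($p = \left(123 - 125\right) \left(-90\right) = \left(-2\right) \left(-90\right) = 180$)
$- p = \left(-1\right) 180 = -180$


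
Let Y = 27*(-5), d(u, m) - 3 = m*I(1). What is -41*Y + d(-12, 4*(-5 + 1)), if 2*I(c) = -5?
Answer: 5578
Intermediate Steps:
I(c) = -5/2 (I(c) = (½)*(-5) = -5/2)
d(u, m) = 3 - 5*m/2 (d(u, m) = 3 + m*(-5/2) = 3 - 5*m/2)
Y = -135
-41*Y + d(-12, 4*(-5 + 1)) = -41*(-135) + (3 - 10*(-5 + 1)) = 5535 + (3 - 10*(-4)) = 5535 + (3 - 5/2*(-16)) = 5535 + (3 + 40) = 5535 + 43 = 5578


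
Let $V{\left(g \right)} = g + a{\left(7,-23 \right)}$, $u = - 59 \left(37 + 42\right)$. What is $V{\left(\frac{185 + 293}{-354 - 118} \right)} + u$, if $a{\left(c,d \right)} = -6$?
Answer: $- \frac{1101651}{236} \approx -4668.0$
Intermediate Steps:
$u = -4661$ ($u = \left(-59\right) 79 = -4661$)
$V{\left(g \right)} = -6 + g$ ($V{\left(g \right)} = g - 6 = -6 + g$)
$V{\left(\frac{185 + 293}{-354 - 118} \right)} + u = \left(-6 + \frac{185 + 293}{-354 - 118}\right) - 4661 = \left(-6 + \frac{478}{-472}\right) - 4661 = \left(-6 + 478 \left(- \frac{1}{472}\right)\right) - 4661 = \left(-6 - \frac{239}{236}\right) - 4661 = - \frac{1655}{236} - 4661 = - \frac{1101651}{236}$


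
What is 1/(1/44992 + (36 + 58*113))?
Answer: 44992/296497281 ≈ 0.00015175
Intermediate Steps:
1/(1/44992 + (36 + 58*113)) = 1/(1/44992 + (36 + 6554)) = 1/(1/44992 + 6590) = 1/(296497281/44992) = 44992/296497281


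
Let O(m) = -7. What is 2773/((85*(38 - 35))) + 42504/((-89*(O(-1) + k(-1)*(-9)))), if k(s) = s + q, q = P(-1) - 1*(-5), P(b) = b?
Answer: 565577/22695 ≈ 24.921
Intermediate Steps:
q = 4 (q = -1 - 1*(-5) = -1 + 5 = 4)
k(s) = 4 + s (k(s) = s + 4 = 4 + s)
2773/((85*(38 - 35))) + 42504/((-89*(O(-1) + k(-1)*(-9)))) = 2773/((85*(38 - 35))) + 42504/((-89*(-7 + (4 - 1)*(-9)))) = 2773/((85*3)) + 42504/((-89*(-7 + 3*(-9)))) = 2773/255 + 42504/((-89*(-7 - 27))) = 2773*(1/255) + 42504/((-89*(-34))) = 2773/255 + 42504/3026 = 2773/255 + 42504*(1/3026) = 2773/255 + 21252/1513 = 565577/22695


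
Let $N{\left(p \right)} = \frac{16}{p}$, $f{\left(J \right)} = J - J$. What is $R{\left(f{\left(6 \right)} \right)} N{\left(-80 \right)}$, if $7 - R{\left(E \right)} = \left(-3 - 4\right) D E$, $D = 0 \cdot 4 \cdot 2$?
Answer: $- \frac{7}{5} \approx -1.4$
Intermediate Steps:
$f{\left(J \right)} = 0$
$D = 0$ ($D = 0 \cdot 2 = 0$)
$R{\left(E \right)} = 7$ ($R{\left(E \right)} = 7 - \left(-3 - 4\right) 0 E = 7 - \left(-7\right) 0 E = 7 - 0 E = 7 - 0 = 7 + 0 = 7$)
$R{\left(f{\left(6 \right)} \right)} N{\left(-80 \right)} = 7 \frac{16}{-80} = 7 \cdot 16 \left(- \frac{1}{80}\right) = 7 \left(- \frac{1}{5}\right) = - \frac{7}{5}$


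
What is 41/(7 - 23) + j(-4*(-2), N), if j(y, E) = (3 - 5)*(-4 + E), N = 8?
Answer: -169/16 ≈ -10.563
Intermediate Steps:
j(y, E) = 8 - 2*E (j(y, E) = -2*(-4 + E) = 8 - 2*E)
41/(7 - 23) + j(-4*(-2), N) = 41/(7 - 23) + (8 - 2*8) = 41/(-16) + (8 - 16) = -1/16*41 - 8 = -41/16 - 8 = -169/16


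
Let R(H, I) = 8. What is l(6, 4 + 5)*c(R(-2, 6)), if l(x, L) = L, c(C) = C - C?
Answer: 0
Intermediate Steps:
c(C) = 0
l(6, 4 + 5)*c(R(-2, 6)) = (4 + 5)*0 = 9*0 = 0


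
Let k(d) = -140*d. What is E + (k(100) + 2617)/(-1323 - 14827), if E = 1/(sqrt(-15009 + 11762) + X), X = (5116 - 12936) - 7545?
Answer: 1343562083013/1906398261400 - I*sqrt(3247)/236086472 ≈ 0.70476 - 2.4136e-7*I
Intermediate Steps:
X = -15365 (X = -7820 - 7545 = -15365)
E = 1/(-15365 + I*sqrt(3247)) (E = 1/(sqrt(-15009 + 11762) - 15365) = 1/(sqrt(-3247) - 15365) = 1/(I*sqrt(3247) - 15365) = 1/(-15365 + I*sqrt(3247)) ≈ -6.5082e-5 - 2.414e-7*I)
E + (k(100) + 2617)/(-1323 - 14827) = (-15365/236086472 - I*sqrt(3247)/236086472) + (-140*100 + 2617)/(-1323 - 14827) = (-15365/236086472 - I*sqrt(3247)/236086472) + (-14000 + 2617)/(-16150) = (-15365/236086472 - I*sqrt(3247)/236086472) - 11383*(-1/16150) = (-15365/236086472 - I*sqrt(3247)/236086472) + 11383/16150 = 1343562083013/1906398261400 - I*sqrt(3247)/236086472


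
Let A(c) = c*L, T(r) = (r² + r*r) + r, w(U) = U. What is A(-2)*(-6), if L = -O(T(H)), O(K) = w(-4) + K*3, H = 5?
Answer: -1932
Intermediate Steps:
T(r) = r + 2*r² (T(r) = (r² + r²) + r = 2*r² + r = r + 2*r²)
O(K) = -4 + 3*K (O(K) = -4 + K*3 = -4 + 3*K)
L = -161 (L = -(-4 + 3*(5*(1 + 2*5))) = -(-4 + 3*(5*(1 + 10))) = -(-4 + 3*(5*11)) = -(-4 + 3*55) = -(-4 + 165) = -1*161 = -161)
A(c) = -161*c (A(c) = c*(-161) = -161*c)
A(-2)*(-6) = -161*(-2)*(-6) = 322*(-6) = -1932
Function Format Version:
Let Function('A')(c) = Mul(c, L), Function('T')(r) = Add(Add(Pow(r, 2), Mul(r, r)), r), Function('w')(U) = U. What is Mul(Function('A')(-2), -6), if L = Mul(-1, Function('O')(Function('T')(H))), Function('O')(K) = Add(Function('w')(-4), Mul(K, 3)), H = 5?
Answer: -1932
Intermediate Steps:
Function('T')(r) = Add(r, Mul(2, Pow(r, 2))) (Function('T')(r) = Add(Add(Pow(r, 2), Pow(r, 2)), r) = Add(Mul(2, Pow(r, 2)), r) = Add(r, Mul(2, Pow(r, 2))))
Function('O')(K) = Add(-4, Mul(3, K)) (Function('O')(K) = Add(-4, Mul(K, 3)) = Add(-4, Mul(3, K)))
L = -161 (L = Mul(-1, Add(-4, Mul(3, Mul(5, Add(1, Mul(2, 5)))))) = Mul(-1, Add(-4, Mul(3, Mul(5, Add(1, 10))))) = Mul(-1, Add(-4, Mul(3, Mul(5, 11)))) = Mul(-1, Add(-4, Mul(3, 55))) = Mul(-1, Add(-4, 165)) = Mul(-1, 161) = -161)
Function('A')(c) = Mul(-161, c) (Function('A')(c) = Mul(c, -161) = Mul(-161, c))
Mul(Function('A')(-2), -6) = Mul(Mul(-161, -2), -6) = Mul(322, -6) = -1932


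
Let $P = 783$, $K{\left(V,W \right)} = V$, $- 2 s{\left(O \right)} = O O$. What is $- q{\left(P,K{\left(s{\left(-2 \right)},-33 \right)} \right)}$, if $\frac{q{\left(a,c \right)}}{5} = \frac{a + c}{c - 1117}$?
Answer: $\frac{3905}{1119} \approx 3.4897$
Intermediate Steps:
$s{\left(O \right)} = - \frac{O^{2}}{2}$ ($s{\left(O \right)} = - \frac{O O}{2} = - \frac{O^{2}}{2}$)
$q{\left(a,c \right)} = \frac{5 \left(a + c\right)}{-1117 + c}$ ($q{\left(a,c \right)} = 5 \frac{a + c}{c - 1117} = 5 \frac{a + c}{-1117 + c} = \frac{5 \left(a + c\right)}{-1117 + c}$)
$- q{\left(P,K{\left(s{\left(-2 \right)},-33 \right)} \right)} = - \frac{5 \left(783 - \frac{\left(-2\right)^{2}}{2}\right)}{-1117 - \frac{\left(-2\right)^{2}}{2}} = - \frac{5 \left(783 - 2\right)}{-1117 - 2} = - \frac{5 \cdot 781}{-1119} = - \frac{5 \left(-1\right) 781}{1119} = \left(-1\right) \left(- \frac{3905}{1119}\right) = \frac{3905}{1119}$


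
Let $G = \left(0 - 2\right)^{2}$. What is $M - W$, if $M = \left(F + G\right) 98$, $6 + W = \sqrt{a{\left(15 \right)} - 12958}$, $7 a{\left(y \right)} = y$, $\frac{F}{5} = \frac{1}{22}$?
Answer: $\frac{4623}{11} - \frac{i \sqrt{634837}}{7} \approx 420.27 - 113.82 i$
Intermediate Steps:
$F = \frac{5}{22} \approx 0.22727$
$a{\left(y \right)} = \frac{y}{7}$
$G = 4$ ($G = \left(-2\right)^{2} = 4$)
$W = -6 + \frac{i \sqrt{634837}}{7}$ ($W = -6 + \sqrt{\frac{1}{7} \cdot 15 - 12958} = -6 + \sqrt{\frac{15}{7} - 12958} = -6 + \sqrt{- \frac{90691}{7}} = -6 + \frac{i \sqrt{634837}}{7} \approx -6.0 + 113.82 i$)
$M = \frac{4557}{11}$ ($M = \left(\frac{5}{22} + 4\right) 98 = \frac{93}{22} \cdot 98 = \frac{4557}{11} \approx 414.27$)
$M - W = \frac{4557}{11} - \left(-6 + \frac{i \sqrt{634837}}{7}\right) = \frac{4557}{11} + \left(6 - \frac{i \sqrt{634837}}{7}\right) = \frac{4623}{11} - \frac{i \sqrt{634837}}{7}$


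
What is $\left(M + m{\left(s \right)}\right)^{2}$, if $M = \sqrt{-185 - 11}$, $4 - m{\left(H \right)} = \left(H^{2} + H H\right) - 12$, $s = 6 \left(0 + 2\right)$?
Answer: $73788 - 7616 i \approx 73788.0 - 7616.0 i$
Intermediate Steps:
$s = 12$ ($s = 6 \cdot 2 = 12$)
$m{\left(H \right)} = 16 - 2 H^{2}$ ($m{\left(H \right)} = 4 - \left(\left(H^{2} + H H\right) - 12\right) = 4 - \left(\left(H^{2} + H^{2}\right) - 12\right) = 4 - \left(2 H^{2} - 12\right) = 4 - \left(-12 + 2 H^{2}\right) = 16 - 2 H^{2}$)
$M = 14 i$ ($M = \sqrt{-196} = 14 i \approx 14.0 i$)
$\left(M + m{\left(s \right)}\right)^{2} = \left(14 i + \left(16 - 2 \cdot 12^{2}\right)\right)^{2} = \left(14 i + \left(16 - 288\right)\right)^{2} = \left(14 i - 272\right)^{2} = \left(-272 + 14 i\right)^{2}$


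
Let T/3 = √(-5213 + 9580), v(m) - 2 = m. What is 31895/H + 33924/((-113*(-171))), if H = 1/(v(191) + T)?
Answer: 39649100443/6441 + 95685*√4367 ≈ 1.2479e+7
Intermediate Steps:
v(m) = 2 + m
T = 3*√4367 (T = 3*√(-5213 + 9580) = 3*√4367 ≈ 198.25)
H = 1/(193 + 3*√4367) (H = 1/((2 + 191) + 3*√4367) = 1/(193 + 3*√4367) ≈ 0.0025559)
31895/H + 33924/((-113*(-171))) = 31895/(-193/2054 + 3*√4367/2054) + 33924/((-113*(-171))) = 31895/(-193/2054 + 3*√4367/2054) + 33924/19323 = 31895/(-193/2054 + 3*√4367/2054) + 33924*(1/19323) = 31895/(-193/2054 + 3*√4367/2054) + 11308/6441 = 11308/6441 + 31895/(-193/2054 + 3*√4367/2054)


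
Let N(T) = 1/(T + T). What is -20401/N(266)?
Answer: -10853332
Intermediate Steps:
N(T) = 1/(2*T)
-20401/N(266) = -20401/((½)/266) = -20401/((½)*(1/266)) = -20401/1/532 = -20401*532 = -10853332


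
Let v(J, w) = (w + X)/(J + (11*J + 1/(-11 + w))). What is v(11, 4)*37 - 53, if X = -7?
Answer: -49696/923 ≈ -53.842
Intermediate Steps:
v(J, w) = (-7 + w)/(1/(-11 + w) + 12*J) (v(J, w) = (w - 7)/(J + (11*J + 1/(-11 + w))) = (-7 + w)/(J + (1/(-11 + w) + 11*J)) = (-7 + w)/(1/(-11 + w) + 12*J))
v(11, 4)*37 - 53 = ((77 + 4**2 - 18*4)/(1 - 132*11 + 12*11*4))*37 - 53 = ((77 + 16 - 72)/(1 - 1452 + 528))*37 - 53 = (21/(-923))*37 - 53 = -1/923*21*37 - 53 = -21/923*37 - 53 = -777/923 - 53 = -49696/923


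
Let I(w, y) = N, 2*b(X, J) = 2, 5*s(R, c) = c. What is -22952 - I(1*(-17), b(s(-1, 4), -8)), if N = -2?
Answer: -22950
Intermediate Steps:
s(R, c) = c/5
b(X, J) = 1 (b(X, J) = (1/2)*2 = 1)
I(w, y) = -2
-22952 - I(1*(-17), b(s(-1, 4), -8)) = -22952 - 1*(-2) = -22952 + 2 = -22950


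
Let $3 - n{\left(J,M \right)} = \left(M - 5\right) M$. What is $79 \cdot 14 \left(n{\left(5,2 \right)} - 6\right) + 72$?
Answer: $3390$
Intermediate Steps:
$n{\left(J,M \right)} = 3 - M \left(-5 + M\right)$ ($n{\left(J,M \right)} = 3 - \left(M - 5\right) M = 3 - \left(-5 + M\right) M = 3 - M \left(-5 + M\right)$)
$79 \cdot 14 \left(n{\left(5,2 \right)} - 6\right) + 72 = 79 \cdot 14 \left(\left(3 - 2^{2} + 5 \cdot 2\right) - 6\right) + 72 = 79 \cdot 14 \left(\left(3 - 4 + 10\right) - 6\right) + 72 = 79 \cdot 14 \left(9 - 6\right) + 72 = 79 \cdot 14 \cdot 3 + 72 = 79 \cdot 42 + 72 = 3318 + 72 = 3390$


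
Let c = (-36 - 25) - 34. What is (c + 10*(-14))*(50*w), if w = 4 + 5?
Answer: -105750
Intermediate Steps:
w = 9
c = -95 (c = -61 - 34 = -95)
(c + 10*(-14))*(50*w) = (-95 + 10*(-14))*(50*9) = (-95 - 140)*450 = -235*450 = -105750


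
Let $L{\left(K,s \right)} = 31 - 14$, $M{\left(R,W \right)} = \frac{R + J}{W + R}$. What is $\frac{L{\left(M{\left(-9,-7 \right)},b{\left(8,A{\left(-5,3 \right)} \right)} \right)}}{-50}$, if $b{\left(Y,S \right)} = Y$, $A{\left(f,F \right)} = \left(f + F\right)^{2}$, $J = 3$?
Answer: $- \frac{17}{50} \approx -0.34$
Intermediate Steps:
$A{\left(f,F \right)} = \left(F + f\right)^{2}$
$M{\left(R,W \right)} = \frac{3 + R}{R + W}$ ($M{\left(R,W \right)} = \frac{R + 3}{W + R} = \frac{3 + R}{R + W}$)
$L{\left(K,s \right)} = 17$ ($L{\left(K,s \right)} = 31 - 14 = 17$)
$\frac{L{\left(M{\left(-9,-7 \right)},b{\left(8,A{\left(-5,3 \right)} \right)} \right)}}{-50} = \frac{17}{-50} = 17 \left(- \frac{1}{50}\right) = - \frac{17}{50}$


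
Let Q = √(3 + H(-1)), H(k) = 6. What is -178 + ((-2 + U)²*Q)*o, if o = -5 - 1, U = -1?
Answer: -340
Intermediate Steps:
o = -6
Q = 3 (Q = √(3 + 6) = √9 = 3)
-178 + ((-2 + U)²*Q)*o = -178 + ((-2 - 1)²*3)*(-6) = -178 + ((-3)²*3)*(-6) = -178 + (9*3)*(-6) = -178 + 27*(-6) = -178 - 162 = -340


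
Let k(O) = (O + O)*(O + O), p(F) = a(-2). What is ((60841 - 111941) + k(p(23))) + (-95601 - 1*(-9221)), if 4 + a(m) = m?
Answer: -137336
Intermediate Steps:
a(m) = -4 + m
p(F) = -6 (p(F) = -4 - 2 = -6)
k(O) = 4*O² (k(O) = (2*O)*(2*O) = 4*O²)
((60841 - 111941) + k(p(23))) + (-95601 - 1*(-9221)) = ((60841 - 111941) + 4*(-6)²) + (-95601 - 1*(-9221)) = (-51100 + 4*36) + (-95601 + 9221) = (-51100 + 144) - 86380 = -50956 - 86380 = -137336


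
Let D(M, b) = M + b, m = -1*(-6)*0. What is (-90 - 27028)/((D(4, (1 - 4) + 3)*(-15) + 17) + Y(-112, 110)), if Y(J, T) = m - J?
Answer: -27118/69 ≈ -393.01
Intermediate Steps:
m = 0 (m = 6*0 = 0)
Y(J, T) = -J (Y(J, T) = 0 - J = -J)
(-90 - 27028)/((D(4, (1 - 4) + 3)*(-15) + 17) + Y(-112, 110)) = (-90 - 27028)/(((4 + ((1 - 4) + 3))*(-15) + 17) - 1*(-112)) = -27118/(((4 + (-3 + 3))*(-15) + 17) + 112) = -27118/(((4 + 0)*(-15) + 17) + 112) = -27118/((4*(-15) + 17) + 112) = -27118/((-60 + 17) + 112) = -27118/(-43 + 112) = -27118/69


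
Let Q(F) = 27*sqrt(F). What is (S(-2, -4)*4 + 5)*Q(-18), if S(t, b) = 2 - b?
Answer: 2349*I*sqrt(2) ≈ 3322.0*I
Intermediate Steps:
(S(-2, -4)*4 + 5)*Q(-18) = ((2 - 1*(-4))*4 + 5)*(27*sqrt(-18)) = ((2 + 4)*4 + 5)*(27*(3*I*sqrt(2))) = (6*4 + 5)*(81*I*sqrt(2)) = (24 + 5)*(81*I*sqrt(2)) = 29*(81*I*sqrt(2)) = 2349*I*sqrt(2)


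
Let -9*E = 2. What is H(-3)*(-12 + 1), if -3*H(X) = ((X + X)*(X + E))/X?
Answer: -638/27 ≈ -23.630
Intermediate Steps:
E = -2/9 (E = -1/9*2 = -2/9 ≈ -0.22222)
H(X) = 4/27 - 2*X/3 (H(X) = -(X + X)*(X - 2/9)/(3*X) = -(2*X)*(-2/9 + X)/(3*X) = -2*X*(-2/9 + X)/(3*X) = -(-4/9 + 2*X)/3 = 4/27 - 2*X/3)
H(-3)*(-12 + 1) = (4/27 - 2/3*(-3))*(-12 + 1) = (4/27 + 2)*(-11) = (58/27)*(-11) = -638/27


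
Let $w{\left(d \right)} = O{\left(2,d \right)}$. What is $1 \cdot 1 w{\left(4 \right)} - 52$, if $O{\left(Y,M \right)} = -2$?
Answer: $-54$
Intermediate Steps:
$w{\left(d \right)} = -2$
$1 \cdot 1 w{\left(4 \right)} - 52 = 1 \cdot 1 \left(-2\right) - 52 = 1 \left(-2\right) - 52 = -2 - 52 = -54$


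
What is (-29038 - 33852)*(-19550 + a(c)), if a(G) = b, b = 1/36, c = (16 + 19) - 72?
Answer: 22130959555/18 ≈ 1.2295e+9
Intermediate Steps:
c = -37 (c = 35 - 72 = -37)
b = 1/36 ≈ 0.027778
a(G) = 1/36
(-29038 - 33852)*(-19550 + a(c)) = (-29038 - 33852)*(-19550 + 1/36) = -62890*(-703799/36) = 22130959555/18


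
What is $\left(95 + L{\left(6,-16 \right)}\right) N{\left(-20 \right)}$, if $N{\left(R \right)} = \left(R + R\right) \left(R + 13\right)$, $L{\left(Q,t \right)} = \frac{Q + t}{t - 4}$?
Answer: $26740$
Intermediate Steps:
$L{\left(Q,t \right)} = \frac{Q + t}{-4 + t}$
$N{\left(R \right)} = 2 R \left(13 + R\right)$
$\left(95 + L{\left(6,-16 \right)}\right) N{\left(-20 \right)} = \left(95 + \frac{6 - 16}{-4 - 16}\right) 2 \left(-20\right) \left(13 - 20\right) = \left(95 + \frac{1}{-20} \left(-10\right)\right) 2 \left(-20\right) \left(-7\right) = \left(95 - - \frac{1}{2}\right) 280 = \left(95 + \frac{1}{2}\right) 280 = \frac{191}{2} \cdot 280 = 26740$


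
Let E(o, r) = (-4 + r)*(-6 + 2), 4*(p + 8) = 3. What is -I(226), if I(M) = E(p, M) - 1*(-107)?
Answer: 781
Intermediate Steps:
p = -29/4 (p = -8 + (¼)*3 = -8 + ¾ = -29/4 ≈ -7.2500)
E(o, r) = 16 - 4*r (E(o, r) = (-4 + r)*(-4) = 16 - 4*r)
I(M) = 123 - 4*M (I(M) = (16 - 4*M) - 1*(-107) = (16 - 4*M) + 107 = 123 - 4*M)
-I(226) = -(123 - 4*226) = -(123 - 904) = -1*(-781) = 781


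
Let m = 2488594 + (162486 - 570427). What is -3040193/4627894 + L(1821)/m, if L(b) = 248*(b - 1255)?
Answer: -5675978461037/9629041534782 ≈ -0.58946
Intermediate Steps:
m = 2080653 (m = 2488594 - 407941 = 2080653)
L(b) = -311240 + 248*b (L(b) = 248*(-1255 + b) = -311240 + 248*b)
-3040193/4627894 + L(1821)/m = -3040193/4627894 + (-311240 + 248*1821)/2080653 = -3040193*1/4627894 + (-311240 + 451608)*(1/2080653) = -3040193/4627894 + 140368*(1/2080653) = -3040193/4627894 + 140368/2080653 = -5675978461037/9629041534782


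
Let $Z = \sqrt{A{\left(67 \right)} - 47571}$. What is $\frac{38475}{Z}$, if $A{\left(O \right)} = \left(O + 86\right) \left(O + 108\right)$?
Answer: $- \frac{12825 i \sqrt{5199}}{3466} \approx - 266.8 i$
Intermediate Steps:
$A{\left(O \right)} = \left(86 + O\right) \left(108 + O\right)$
$Z = 2 i \sqrt{5199}$ ($Z = \sqrt{\left(9288 + 67^{2} + 194 \cdot 67\right) - 47571} = \sqrt{\left(9288 + 4489 + 12998\right) - 47571} = \sqrt{26775 - 47571} = \sqrt{-20796} = 2 i \sqrt{5199} \approx 144.21 i$)
$\frac{38475}{Z} = \frac{38475}{2 i \sqrt{5199}} = 38475 \left(- \frac{i \sqrt{5199}}{10398}\right) = - \frac{12825 i \sqrt{5199}}{3466}$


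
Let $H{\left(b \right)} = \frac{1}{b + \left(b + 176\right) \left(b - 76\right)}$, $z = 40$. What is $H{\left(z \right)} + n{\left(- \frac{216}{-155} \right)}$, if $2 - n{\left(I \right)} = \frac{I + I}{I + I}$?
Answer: $\frac{7735}{7736} \approx 0.99987$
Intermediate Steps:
$H{\left(b \right)} = \frac{1}{b + \left(-76 + b\right) \left(176 + b\right)}$ ($H{\left(b \right)} = \frac{1}{b + \left(176 + b\right) \left(-76 + b\right)} = \frac{1}{b + \left(-76 + b\right) \left(176 + b\right)}$)
$n{\left(I \right)} = 1$ ($n{\left(I \right)} = 2 - \frac{I + I}{I + I} = 2 - \frac{2 I}{2 I} = 2 - 2 I \frac{1}{2 I} = 2 - 1 = 1$)
$H{\left(z \right)} + n{\left(- \frac{216}{-155} \right)} = \frac{1}{-13376 + 40^{2} + 101 \cdot 40} + 1 = \frac{1}{-13376 + 1600 + 4040} + 1 = \frac{1}{-7736} + 1 = - \frac{1}{7736} + 1 = \frac{7735}{7736}$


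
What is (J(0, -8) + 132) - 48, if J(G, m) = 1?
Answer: 85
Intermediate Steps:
(J(0, -8) + 132) - 48 = (1 + 132) - 48 = 133 - 48 = 85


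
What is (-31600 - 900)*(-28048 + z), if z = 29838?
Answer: -58175000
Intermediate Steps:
(-31600 - 900)*(-28048 + z) = (-31600 - 900)*(-28048 + 29838) = -32500*1790 = -58175000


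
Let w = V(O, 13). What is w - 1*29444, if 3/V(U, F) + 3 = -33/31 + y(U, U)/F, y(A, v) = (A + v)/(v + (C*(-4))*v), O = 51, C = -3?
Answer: -625170725/21232 ≈ -29445.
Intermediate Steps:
y(A, v) = (A + v)/(13*v) (y(A, v) = (A + v)/(v + (-3*(-4))*v) = (A + v)/(v + 12*v) = (A + v)/((13*v)) = (A + v)*(1/(13*v)) = (A + v)/(13*v))
V(U, F) = 3/(-126/31 + 2/(13*F)) (V(U, F) = 3/(-3 + (-33/31 + ((U + U)/(13*U))/F)) = 3/(-3 + (-33*1/31 + ((2*U)/(13*U))/F)) = 3/(-3 + (-33/31 + 2/(13*F))) = 3/(-126/31 + 2/(13*F)))
w = -15717/21232 (w = -1209*13/(-62 + 1638*13) = -1209*13/(-62 + 21294) = -1209*13/21232 = -1209*13*1/21232 = -15717/21232 ≈ -0.74025)
w - 1*29444 = -15717/21232 - 1*29444 = -15717/21232 - 29444 = -625170725/21232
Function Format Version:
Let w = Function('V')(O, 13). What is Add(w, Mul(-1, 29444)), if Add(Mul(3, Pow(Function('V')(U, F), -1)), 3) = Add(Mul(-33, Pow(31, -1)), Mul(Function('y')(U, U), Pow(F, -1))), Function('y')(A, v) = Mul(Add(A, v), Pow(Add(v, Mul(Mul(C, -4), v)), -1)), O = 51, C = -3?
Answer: Rational(-625170725, 21232) ≈ -29445.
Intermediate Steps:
Function('y')(A, v) = Mul(Rational(1, 13), Pow(v, -1), Add(A, v)) (Function('y')(A, v) = Mul(Add(A, v), Pow(Add(v, Mul(Mul(-3, -4), v)), -1)) = Mul(Add(A, v), Pow(Add(v, Mul(12, v)), -1)) = Mul(Add(A, v), Pow(Mul(13, v), -1)) = Mul(Add(A, v), Mul(Rational(1, 13), Pow(v, -1))) = Mul(Rational(1, 13), Pow(v, -1), Add(A, v)))
Function('V')(U, F) = Mul(3, Pow(Add(Rational(-126, 31), Mul(Rational(2, 13), Pow(F, -1))), -1)) (Function('V')(U, F) = Mul(3, Pow(Add(-3, Add(Mul(-33, Pow(31, -1)), Mul(Mul(Rational(1, 13), Pow(U, -1), Add(U, U)), Pow(F, -1)))), -1)) = Mul(3, Pow(Add(-3, Add(Mul(-33, Rational(1, 31)), Mul(Mul(Rational(1, 13), Pow(U, -1), Mul(2, U)), Pow(F, -1)))), -1)) = Mul(3, Pow(Add(-3, Add(Rational(-33, 31), Mul(Rational(2, 13), Pow(F, -1)))), -1)) = Mul(3, Pow(Add(Rational(-126, 31), Mul(Rational(2, 13), Pow(F, -1))), -1)))
w = Rational(-15717, 21232) (w = Mul(-1209, 13, Pow(Add(-62, Mul(1638, 13)), -1)) = Mul(-1209, 13, Pow(Add(-62, 21294), -1)) = Mul(-1209, 13, Pow(21232, -1)) = Mul(-1209, 13, Rational(1, 21232)) = Rational(-15717, 21232) ≈ -0.74025)
Add(w, Mul(-1, 29444)) = Add(Rational(-15717, 21232), Mul(-1, 29444)) = Add(Rational(-15717, 21232), -29444) = Rational(-625170725, 21232)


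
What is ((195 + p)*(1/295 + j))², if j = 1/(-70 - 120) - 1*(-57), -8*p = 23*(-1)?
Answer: 1023043780053575289/8042502400 ≈ 1.2720e+8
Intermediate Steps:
p = 23/8 (p = -23*(-1)/8 = -⅛*(-23) = 23/8 ≈ 2.8750)
j = 10829/190 (j = 1/(-190) + 57 = -1/190 + 57 = 10829/190 ≈ 56.995)
((195 + p)*(1/295 + j))² = ((195 + 23/8)*(1/295 + 10829/190))² = (1583*(1/295 + 10829/190)/8)² = ((1583/8)*(638949/11210))² = (1011456267/89680)² = 1023043780053575289/8042502400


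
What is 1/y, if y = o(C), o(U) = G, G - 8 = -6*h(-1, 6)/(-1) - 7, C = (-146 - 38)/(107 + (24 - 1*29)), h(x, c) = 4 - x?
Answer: 1/31 ≈ 0.032258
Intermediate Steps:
C = -92/51 (C = -184/(107 + (24 - 29)) = -184/(107 - 5) = -184/102 = -184*1/102 = -92/51 ≈ -1.8039)
G = 31 (G = 8 + (-6*(4 - 1*(-1))/(-1) - 7) = 8 + (-6*(4 + 1)*(-1) - 7) = 8 + (-30*(-1) - 7) = 8 + (-6*(-5) - 7) = 8 + (30 - 7) = 8 + 23 = 31)
o(U) = 31
y = 31
1/y = 1/31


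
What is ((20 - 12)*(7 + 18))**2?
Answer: 40000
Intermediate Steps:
((20 - 12)*(7 + 18))**2 = (8*25)**2 = 200**2 = 40000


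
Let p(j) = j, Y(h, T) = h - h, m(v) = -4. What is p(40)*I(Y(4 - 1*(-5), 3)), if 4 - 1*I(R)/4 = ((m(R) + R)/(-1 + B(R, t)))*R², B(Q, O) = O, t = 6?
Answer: 640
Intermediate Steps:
Y(h, T) = 0
I(R) = 16 - 4*R²*(-⅘ + R/5) (I(R) = 16 - 4*(-4 + R)/(-1 + 6)*R² = 16 - 4*(-4 + R)/5*R² = 16 - 4*(-4 + R)*(⅕)*R² = 16 - 4*(-⅘ + R/5)*R² = 16 - 4*R²*(-⅘ + R/5))
p(40)*I(Y(4 - 1*(-5), 3)) = 40*(16 - ⅘*0³ + (16/5)*0²) = 40*(16 - ⅘*0 + (16/5)*0) = 40*(16 + 0 + 0) = 40*16 = 640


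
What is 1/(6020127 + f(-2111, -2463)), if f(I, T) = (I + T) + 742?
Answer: 1/6016295 ≈ 1.6622e-7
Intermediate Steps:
f(I, T) = 742 + I + T
1/(6020127 + f(-2111, -2463)) = 1/(6020127 + (742 - 2111 - 2463)) = 1/(6020127 - 3832) = 1/6016295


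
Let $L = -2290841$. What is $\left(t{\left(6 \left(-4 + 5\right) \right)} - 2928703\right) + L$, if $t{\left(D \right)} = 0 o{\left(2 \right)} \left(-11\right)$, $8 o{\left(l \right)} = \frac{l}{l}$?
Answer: $-5219544$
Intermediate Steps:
$o{\left(l \right)} = \frac{1}{8}$ ($o{\left(l \right)} = \frac{l \frac{1}{l}}{8} = \frac{1}{8} \cdot 1 = \frac{1}{8}$)
$t{\left(D \right)} = 0$ ($t{\left(D \right)} = 0 \cdot \frac{1}{8} \left(-11\right) = 0 \left(-11\right) = 0$)
$\left(t{\left(6 \left(-4 + 5\right) \right)} - 2928703\right) + L = \left(0 - 2928703\right) - 2290841 = -2928703 - 2290841 = -5219544$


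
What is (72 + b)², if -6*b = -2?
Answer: 47089/9 ≈ 5232.1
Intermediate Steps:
b = ⅓ (b = -⅙*(-2) = ⅓ ≈ 0.33333)
(72 + b)² = (72 + ⅓)² = (217/3)² = 47089/9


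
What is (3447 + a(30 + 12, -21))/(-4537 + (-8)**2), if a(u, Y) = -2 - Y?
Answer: -3466/4473 ≈ -0.77487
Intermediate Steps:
(3447 + a(30 + 12, -21))/(-4537 + (-8)**2) = (3447 + (-2 - 1*(-21)))/(-4537 + (-8)**2) = (3447 + (-2 + 21))/(-4537 + 64) = (3447 + 19)/(-4473) = 3466*(-1/4473) = -3466/4473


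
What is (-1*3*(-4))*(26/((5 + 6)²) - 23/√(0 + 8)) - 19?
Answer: -1987/121 - 69*√2 ≈ -114.00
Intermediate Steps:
(-1*3*(-4))*(26/((5 + 6)²) - 23/√(0 + 8)) - 19 = (-3*(-4))*(26/(11²) - 23*√2/4) - 19 = 12*(26/121 - 23*√2/4) - 19 = (312/121 - 69*√2) - 19 = -1987/121 - 69*√2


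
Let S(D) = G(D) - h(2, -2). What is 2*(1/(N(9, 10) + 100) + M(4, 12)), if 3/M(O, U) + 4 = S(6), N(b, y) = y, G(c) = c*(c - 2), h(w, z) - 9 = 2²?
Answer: 337/385 ≈ 0.87532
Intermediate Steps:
h(w, z) = 13 (h(w, z) = 9 + 2² = 9 + 4 = 13)
G(c) = c*(-2 + c)
S(D) = -13 + D*(-2 + D) (S(D) = D*(-2 + D) - 1*13 = D*(-2 + D) - 13 = -13 + D*(-2 + D))
M(O, U) = 3/7 (M(O, U) = 3/(-4 + (-13 + 6*(-2 + 6))) = 3/(-4 + (-13 + 6*4)) = 3/(-4 + (-13 + 24)) = 3/(-4 + 11) = 3/7)
2*(1/(N(9, 10) + 100) + M(4, 12)) = 2*(1/(10 + 100) + 3/7) = 2*(1/110 + 3/7) = 2*(337/770) = 337/385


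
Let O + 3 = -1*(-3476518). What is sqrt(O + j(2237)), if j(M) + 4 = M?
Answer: 2*sqrt(869687) ≈ 1865.1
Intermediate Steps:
j(M) = -4 + M
O = 3476515 (O = -3 - 1*(-3476518) = -3 + 3476518 = 3476515)
sqrt(O + j(2237)) = sqrt(3476515 + (-4 + 2237)) = sqrt(3476515 + 2233) = sqrt(3478748) = 2*sqrt(869687)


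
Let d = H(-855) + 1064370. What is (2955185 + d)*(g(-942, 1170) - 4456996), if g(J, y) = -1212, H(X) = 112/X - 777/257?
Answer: -3937650803319907648/219735 ≈ -1.7920e+13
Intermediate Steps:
H(X) = -777/257 + 112/X (H(X) = 112/X - 777*1/257 = 112/X - 777/257 = -777/257 + 112/X)
d = 233878648831/219735 (d = (-777/257 + 112/(-855)) + 1064370 = (-777/257 + 112*(-1/855)) + 1064370 = (-777/257 - 112/855) + 1064370 = -693119/219735 + 1064370 = 233878648831/219735 ≈ 1.0644e+6)
(2955185 + d)*(g(-942, 1170) - 4456996) = (2955185 + 233878648831/219735)*(-1212 - 4456996) = (883236224806/219735)*(-4458208) = -3937650803319907648/219735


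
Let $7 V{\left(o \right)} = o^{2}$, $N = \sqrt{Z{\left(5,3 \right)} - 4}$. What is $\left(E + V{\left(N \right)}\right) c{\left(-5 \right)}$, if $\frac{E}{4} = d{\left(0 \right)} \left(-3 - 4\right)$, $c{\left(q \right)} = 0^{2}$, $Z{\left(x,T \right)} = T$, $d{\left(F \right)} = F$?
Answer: $0$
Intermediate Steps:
$c{\left(q \right)} = 0$
$N = i$ ($N = \sqrt{3 - 4} = \sqrt{-1} = i \approx 1.0 i$)
$V{\left(o \right)} = \frac{o^{2}}{7}$
$E = 0$ ($E = 4 \cdot 0 \left(-3 - 4\right) = 4 \cdot 0 \left(-7\right) = 4 \cdot 0 = 0$)
$\left(E + V{\left(N \right)}\right) c{\left(-5 \right)} = \left(0 + \frac{i^{2}}{7}\right) 0 = \left(0 + \frac{1}{7} \left(-1\right)\right) 0 = \left(0 - \frac{1}{7}\right) 0 = \left(- \frac{1}{7}\right) 0 = 0$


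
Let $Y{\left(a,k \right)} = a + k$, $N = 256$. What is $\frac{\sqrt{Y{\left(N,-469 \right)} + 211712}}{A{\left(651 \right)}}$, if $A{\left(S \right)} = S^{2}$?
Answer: $\frac{\sqrt{211499}}{423801} \approx 0.0010852$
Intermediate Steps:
$\frac{\sqrt{Y{\left(N,-469 \right)} + 211712}}{A{\left(651 \right)}} = \frac{\sqrt{\left(256 - 469\right) + 211712}}{651^{2}} = \frac{\sqrt{-213 + 211712}}{423801} = \sqrt{211499} \cdot \frac{1}{423801} = \frac{\sqrt{211499}}{423801}$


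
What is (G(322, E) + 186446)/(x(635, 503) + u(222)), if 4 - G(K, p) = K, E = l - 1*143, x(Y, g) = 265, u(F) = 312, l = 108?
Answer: 186128/577 ≈ 322.58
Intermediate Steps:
E = -35 (E = 108 - 1*143 = 108 - 143 = -35)
G(K, p) = 4 - K
(G(322, E) + 186446)/(x(635, 503) + u(222)) = ((4 - 1*322) + 186446)/(265 + 312) = ((4 - 322) + 186446)/577 = (-318 + 186446)*(1/577) = 186128*(1/577) = 186128/577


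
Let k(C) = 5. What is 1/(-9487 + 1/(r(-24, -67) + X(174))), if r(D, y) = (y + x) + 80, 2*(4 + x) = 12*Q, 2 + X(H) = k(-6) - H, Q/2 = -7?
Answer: -246/2333803 ≈ -0.00010541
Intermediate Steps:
Q = -14 (Q = 2*(-7) = -14)
X(H) = 3 - H (X(H) = -2 + (5 - H) = 3 - H)
x = -88 (x = -4 + (12*(-14))/2 = -4 + (1/2)*(-168) = -4 - 84 = -88)
r(D, y) = -8 + y (r(D, y) = (y - 88) + 80 = (-88 + y) + 80 = -8 + y)
1/(-9487 + 1/(r(-24, -67) + X(174))) = 1/(-9487 + 1/((-8 - 67) + (3 - 1*174))) = 1/(-9487 + 1/(-75 + (3 - 174))) = 1/(-9487 + 1/(-75 - 171)) = 1/(-9487 + 1/(-246)) = 1/(-9487 - 1/246) = 1/(-2333803/246) = -246/2333803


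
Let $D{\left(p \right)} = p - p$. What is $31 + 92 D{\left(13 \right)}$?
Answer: $31$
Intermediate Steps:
$D{\left(p \right)} = 0$
$31 + 92 D{\left(13 \right)} = 31 + 92 \cdot 0 = 31 + 0 = 31$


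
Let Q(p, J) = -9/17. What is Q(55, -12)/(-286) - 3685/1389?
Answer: -17903969/6753318 ≈ -2.6511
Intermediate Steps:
Q(p, J) = -9/17 (Q(p, J) = -9*1/17 = -9/17)
Q(55, -12)/(-286) - 3685/1389 = -9/17/(-286) - 3685/1389 = -9/17*(-1/286) - 3685*1/1389 = 9/4862 - 3685/1389 = -17903969/6753318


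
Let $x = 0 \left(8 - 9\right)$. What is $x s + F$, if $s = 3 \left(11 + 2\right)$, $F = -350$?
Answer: $-350$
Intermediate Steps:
$s = 39$ ($s = 3 \cdot 13 = 39$)
$x = 0$ ($x = 0 \left(-1\right) = 0$)
$x s + F = 0 \cdot 39 - 350 = 0 - 350 = -350$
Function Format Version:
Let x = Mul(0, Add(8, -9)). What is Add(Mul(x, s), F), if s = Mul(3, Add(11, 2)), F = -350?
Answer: -350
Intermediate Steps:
s = 39 (s = Mul(3, 13) = 39)
x = 0 (x = Mul(0, -1) = 0)
Add(Mul(x, s), F) = Add(Mul(0, 39), -350) = Add(0, -350) = -350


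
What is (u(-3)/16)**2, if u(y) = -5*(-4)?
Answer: 25/16 ≈ 1.5625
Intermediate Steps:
u(y) = 20
(u(-3)/16)**2 = (20/16)**2 = (20*(1/16))**2 = (5/4)**2 = 25/16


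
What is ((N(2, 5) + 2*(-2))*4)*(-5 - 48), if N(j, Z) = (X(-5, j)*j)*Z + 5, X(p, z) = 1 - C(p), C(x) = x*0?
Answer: -2332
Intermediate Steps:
C(x) = 0
X(p, z) = 1 (X(p, z) = 1 - 1*0 = 1 + 0 = 1)
N(j, Z) = 5 + Z*j (N(j, Z) = (1*j)*Z + 5 = j*Z + 5 = Z*j + 5 = 5 + Z*j)
((N(2, 5) + 2*(-2))*4)*(-5 - 48) = (((5 + 5*2) + 2*(-2))*4)*(-5 - 48) = (((5 + 10) - 4)*4)*(-53) = ((15 - 4)*4)*(-53) = (11*4)*(-53) = 44*(-53) = -2332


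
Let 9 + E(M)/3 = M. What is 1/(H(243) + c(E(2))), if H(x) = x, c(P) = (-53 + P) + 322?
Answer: 1/491 ≈ 0.0020367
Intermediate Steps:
E(M) = -27 + 3*M
c(P) = 269 + P
1/(H(243) + c(E(2))) = 1/(243 + (269 + (-27 + 3*2))) = 1/(243 + (269 + (-27 + 6))) = 1/(243 + (269 - 21)) = 1/(243 + 248) = 1/491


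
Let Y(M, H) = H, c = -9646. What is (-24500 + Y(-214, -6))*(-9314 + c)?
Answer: 464633760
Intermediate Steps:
(-24500 + Y(-214, -6))*(-9314 + c) = (-24500 - 6)*(-9314 - 9646) = -24506*(-18960) = 464633760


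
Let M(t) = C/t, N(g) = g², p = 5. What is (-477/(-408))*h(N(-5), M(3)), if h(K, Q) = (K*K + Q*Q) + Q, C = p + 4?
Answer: 101283/136 ≈ 744.73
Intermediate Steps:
C = 9 (C = 5 + 4 = 9)
M(t) = 9/t
h(K, Q) = Q + K² + Q² (h(K, Q) = (K² + Q²) + Q = Q + K² + Q²)
(-477/(-408))*h(N(-5), M(3)) = (-477/(-408))*(9/3 + ((-5)²)² + (9/3)²) = (-477*(-1/408))*(9*(⅓) + 25² + (9*(⅓))²) = 159*(3 + 625 + 3²)/136 = 159*(3 + 625 + 9)/136 = (159/136)*637 = 101283/136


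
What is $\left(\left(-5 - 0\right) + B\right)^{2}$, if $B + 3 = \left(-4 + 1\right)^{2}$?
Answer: $1$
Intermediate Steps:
$B = 6$ ($B = -3 + \left(-4 + 1\right)^{2} = -3 + \left(-3\right)^{2} = -3 + 9 = 6$)
$\left(\left(-5 - 0\right) + B\right)^{2} = \left(\left(-5 - 0\right) + 6\right)^{2} = \left(\left(-5 + 0\right) + 6\right)^{2} = \left(-5 + 6\right)^{2} = 1^{2} = 1$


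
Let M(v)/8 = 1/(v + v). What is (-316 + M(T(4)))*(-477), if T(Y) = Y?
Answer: 150255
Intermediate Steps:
M(v) = 4/v (M(v) = 8/(v + v) = 8/((2*v)) = 8*(1/(2*v)) = 4/v)
(-316 + M(T(4)))*(-477) = (-316 + 4/4)*(-477) = (-316 + 4*(¼))*(-477) = (-316 + 1)*(-477) = -315*(-477) = 150255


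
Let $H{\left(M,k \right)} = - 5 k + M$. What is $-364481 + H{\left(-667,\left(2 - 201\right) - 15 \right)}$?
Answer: $-364078$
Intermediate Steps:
$H{\left(M,k \right)} = M - 5 k$
$-364481 + H{\left(-667,\left(2 - 201\right) - 15 \right)} = -364481 - \left(667 + 5 \left(\left(2 - 201\right) - 15\right)\right) = -364481 - \left(667 + 5 \left(-199 - 15\right)\right) = -364481 - -403 = -364481 + \left(-667 + 1070\right) = -364481 + 403 = -364078$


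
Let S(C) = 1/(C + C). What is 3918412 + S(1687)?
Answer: 13220722089/3374 ≈ 3.9184e+6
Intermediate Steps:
S(C) = 1/(2*C)
3918412 + S(1687) = 3918412 + (½)/1687 = 3918412 + (½)*(1/1687) = 3918412 + 1/3374 = 13220722089/3374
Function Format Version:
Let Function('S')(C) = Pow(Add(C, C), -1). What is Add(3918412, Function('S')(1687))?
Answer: Rational(13220722089, 3374) ≈ 3.9184e+6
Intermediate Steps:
Function('S')(C) = Mul(Rational(1, 2), Pow(C, -1)) (Function('S')(C) = Pow(Mul(2, C), -1) = Mul(Rational(1, 2), Pow(C, -1)))
Add(3918412, Function('S')(1687)) = Add(3918412, Mul(Rational(1, 2), Pow(1687, -1))) = Add(3918412, Mul(Rational(1, 2), Rational(1, 1687))) = Add(3918412, Rational(1, 3374)) = Rational(13220722089, 3374)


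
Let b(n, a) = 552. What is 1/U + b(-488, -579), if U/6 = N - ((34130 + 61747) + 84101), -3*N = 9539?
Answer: 606618191/1098946 ≈ 552.00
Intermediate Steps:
N = -9539/3 (N = -⅓*9539 = -9539/3 ≈ -3179.7)
U = -1098946 (U = 6*(-9539/3 - ((34130 + 61747) + 84101)) = 6*(-9539/3 - (95877 + 84101)) = 6*(-9539/3 - 1*179978) = 6*(-9539/3 - 179978) = 6*(-549473/3) = -1098946)
1/U + b(-488, -579) = 1/(-1098946) + 552 = -1/1098946 + 552 = 606618191/1098946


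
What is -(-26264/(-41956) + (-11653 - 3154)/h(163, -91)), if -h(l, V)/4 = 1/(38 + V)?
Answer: 8231436755/41956 ≈ 1.9619e+5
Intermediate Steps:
h(l, V) = -4/(38 + V)
-(-26264/(-41956) + (-11653 - 3154)/h(163, -91)) = -(-26264/(-41956) + (-11653 - 3154)/((-4/(38 - 91)))) = -(-26264*(-1/41956) - 14807/((-4/(-53)))) = -(6566/10489 - 14807/((-4*(-1/53)))) = -(6566/10489 - 14807/4/53) = -(6566/10489 - 14807*53/4) = -(6566/10489 - 784771/4) = -1*(-8231436755/41956) = 8231436755/41956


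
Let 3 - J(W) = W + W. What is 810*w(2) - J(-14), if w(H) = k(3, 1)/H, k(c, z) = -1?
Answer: -436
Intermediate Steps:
J(W) = 3 - 2*W (J(W) = 3 - (W + W) = 3 - 2*W)
w(H) = -1/H
810*w(2) - J(-14) = 810*(-1/2) - (3 - 2*(-14)) = 810*(-1*½) - (3 + 28) = 810*(-½) - 1*31 = -405 - 31 = -436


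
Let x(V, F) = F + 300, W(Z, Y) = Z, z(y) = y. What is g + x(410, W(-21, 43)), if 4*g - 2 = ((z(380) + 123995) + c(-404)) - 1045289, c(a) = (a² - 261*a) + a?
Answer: -162885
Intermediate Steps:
c(a) = a² - 260*a
x(V, F) = 300 + F
g = -163164 (g = ½ + (((380 + 123995) - 404*(-260 - 404)) - 1045289)/4 = ½ + ((124375 - 404*(-664)) - 1045289)/4 = ½ + ((124375 + 268256) - 1045289)/4 = ½ + (392631 - 1045289)/4 = ½ + (¼)*(-652658) = ½ - 326329/2 = -163164)
g + x(410, W(-21, 43)) = -163164 + (300 - 21) = -163164 + 279 = -162885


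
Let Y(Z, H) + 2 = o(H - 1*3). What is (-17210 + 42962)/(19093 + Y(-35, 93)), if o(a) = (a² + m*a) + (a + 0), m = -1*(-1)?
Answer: 25752/27371 ≈ 0.94085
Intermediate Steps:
m = 1
o(a) = a² + 2*a (o(a) = (a² + 1*a) + (a + 0) = (a² + a) + a = (a + a²) + a = a² + 2*a)
Y(Z, H) = -2 + (-1 + H)*(-3 + H) (Y(Z, H) = -2 + (H - 1*3)*(2 + (H - 1*3)) = -2 + (H - 3)*(2 + (H - 3)) = -2 + (-3 + H)*(2 + (-3 + H)) = -2 + (-3 + H)*(-1 + H) = -2 + (-1 + H)*(-3 + H))
(-17210 + 42962)/(19093 + Y(-35, 93)) = (-17210 + 42962)/(19093 + (-2 + (-1 + 93)*(-3 + 93))) = 25752/(19093 + (-2 + 92*90)) = 25752/(19093 + (-2 + 8280)) = 25752/(19093 + 8278) = 25752/27371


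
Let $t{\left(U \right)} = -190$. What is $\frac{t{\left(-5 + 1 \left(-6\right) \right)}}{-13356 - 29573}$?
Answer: $\frac{190}{42929} \approx 0.0044259$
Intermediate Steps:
$\frac{t{\left(-5 + 1 \left(-6\right) \right)}}{-13356 - 29573} = - \frac{190}{-13356 - 29573} = - \frac{190}{-42929} = \left(-190\right) \left(- \frac{1}{42929}\right) = \frac{190}{42929}$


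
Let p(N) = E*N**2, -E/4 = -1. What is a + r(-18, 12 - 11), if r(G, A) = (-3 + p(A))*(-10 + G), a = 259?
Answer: 231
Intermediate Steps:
E = 4 (E = -4*(-1) = 4)
p(N) = 4*N**2
r(G, A) = (-10 + G)*(-3 + 4*A**2) (r(G, A) = (-3 + 4*A**2)*(-10 + G) = (-10 + G)*(-3 + 4*A**2))
a + r(-18, 12 - 11) = 259 + (30 - 40*(12 - 11)**2 - 3*(-18) + 4*(-18)*(12 - 11)**2) = 259 + (30 - 40*1**2 + 54 + 4*(-18)*1**2) = 259 + (30 - 40*1 + 54 + 4*(-18)*1) = 259 + (30 - 40 + 54 - 72) = 259 - 28 = 231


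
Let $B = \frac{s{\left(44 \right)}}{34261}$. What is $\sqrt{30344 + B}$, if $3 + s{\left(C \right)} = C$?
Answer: $\frac{5 \sqrt{1424731111213}}{34261} \approx 174.2$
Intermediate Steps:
$s{\left(C \right)} = -3 + C$
$B = \frac{41}{34261}$ ($B = \frac{-3 + 44}{34261} = 41 \cdot \frac{1}{34261} = \frac{41}{34261} \approx 0.0011967$)
$\sqrt{30344 + B} = \sqrt{30344 + \frac{41}{34261}} = \sqrt{\frac{1039615825}{34261}} = \frac{5 \sqrt{1424731111213}}{34261}$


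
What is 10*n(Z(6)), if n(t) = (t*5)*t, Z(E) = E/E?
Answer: 50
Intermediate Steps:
Z(E) = 1
n(t) = 5*t² (n(t) = (5*t)*t = 5*t²)
10*n(Z(6)) = 10*(5*1²) = 10*(5*1) = 10*5 = 50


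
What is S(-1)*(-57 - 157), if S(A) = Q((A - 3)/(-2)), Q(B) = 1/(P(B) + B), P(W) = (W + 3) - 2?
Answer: -214/5 ≈ -42.800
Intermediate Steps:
P(W) = 1 + W (P(W) = (3 + W) - 2 = 1 + W)
Q(B) = 1/(1 + 2*B) (Q(B) = 1/((1 + B) + B) = 1/(1 + 2*B))
S(A) = 1/(4 - A) (S(A) = 1/(1 + 2*((A - 3)/(-2))) = 1/(1 + 2*((-3 + A)*(-1/2))) = 1/(1 + 2*(3/2 - A/2)) = 1/(1 + (3 - A)) = 1/(4 - A))
S(-1)*(-57 - 157) = (-1/(-4 - 1))*(-57 - 157) = -1/(-5)*(-214) = -1*(-1/5)*(-214) = (1/5)*(-214) = -214/5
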